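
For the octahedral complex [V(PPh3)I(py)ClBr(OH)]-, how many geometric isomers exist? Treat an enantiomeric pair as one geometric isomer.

15

Placing the ligands in turn and identifying arrangements related by rotation or reflection leaves 15 distinct geometric isomers.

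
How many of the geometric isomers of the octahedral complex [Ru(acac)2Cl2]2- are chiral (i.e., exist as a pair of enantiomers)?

The six octahedral sites form three mutually perpendicular trans pairs.
Each acac is bidentate and must span two cis positions.
There are 2 geometric isomers: Cl trans; Cl cis (chiral).
One of these lacks any improper symmetry element and so occurs as an enantiomeric pair, giving 2 + 1 = 3 stereoisomers in total.

1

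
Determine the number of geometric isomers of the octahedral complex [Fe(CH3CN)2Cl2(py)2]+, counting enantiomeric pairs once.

5

An octahedron has six vertices in three trans pairs; every non-trans pair is cis.
There are 5 geometric isomers: CH3CN trans, Cl trans, py trans; CH3CN trans, Cl cis, py cis; CH3CN cis, Cl cis, py trans; CH3CN cis, Cl cis, py cis (chiral); CH3CN cis, Cl trans, py cis.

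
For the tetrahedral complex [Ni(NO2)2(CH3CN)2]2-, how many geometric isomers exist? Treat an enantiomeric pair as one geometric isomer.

Only one geometric arrangement is possible.

1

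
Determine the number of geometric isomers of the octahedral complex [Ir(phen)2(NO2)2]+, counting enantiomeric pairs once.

An octahedron has six vertices in three trans pairs; every non-trans pair is cis.
Each phen is bidentate and must span two cis positions.
Systematic placement gives 2 geometric isomers: NO2 trans; NO2 cis (chiral).

2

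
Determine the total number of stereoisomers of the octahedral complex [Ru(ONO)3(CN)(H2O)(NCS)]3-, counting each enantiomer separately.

5

The six octahedral sites form three mutually perpendicular trans pairs.
Working through the distinct placements yields 4 geometric isomers: ONO mer (3 arrangements); ONO fac (chiral).
One of these lacks any improper symmetry element and so occurs as an enantiomeric pair, giving 4 + 1 = 5 stereoisomers in total.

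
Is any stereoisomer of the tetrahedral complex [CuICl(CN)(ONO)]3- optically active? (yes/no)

yes

All four vertices of a tetrahedron are equivalent and mutually adjacent, so cis/trans isomerism cannot arise.
Only one geometric arrangement is possible; it has no improper symmetry element, so it exists as a pair of enantiomers (2 stereoisomers).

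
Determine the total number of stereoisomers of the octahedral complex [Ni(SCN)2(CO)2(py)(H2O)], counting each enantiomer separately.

In an octahedral complex each vertex has one trans partner and four cis neighbours.
Systematic placement gives 6 geometric isomers: SCN cis, CO trans; SCN trans, CO trans; SCN cis, CO cis (3 arrangements, 2 chiral); SCN trans, CO cis.
Of these, 2 lack any improper symmetry element and so occur as enantiomeric pairs, giving 6 + 2 = 8 stereoisomers in total.

8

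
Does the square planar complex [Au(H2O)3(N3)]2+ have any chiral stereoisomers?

Only one geometric arrangement is possible.

no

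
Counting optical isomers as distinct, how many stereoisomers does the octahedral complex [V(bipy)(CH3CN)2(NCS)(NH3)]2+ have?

An octahedron has six vertices in three trans pairs; every non-trans pair is cis.
Each bipy is bidentate and must span two cis positions.
Systematic placement gives 4 geometric isomers: CH3CN trans; CH3CN cis (3 arrangements, 2 chiral).
Of these, 2 lack any improper symmetry element and so occur as enantiomeric pairs, giving 4 + 2 = 6 stereoisomers in total.

6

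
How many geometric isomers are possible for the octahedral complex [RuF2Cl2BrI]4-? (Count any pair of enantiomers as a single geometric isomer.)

An octahedron has six vertices in three trans pairs; every non-trans pair is cis.
Working through the distinct placements yields 6 geometric isomers: F cis, Cl cis (3 arrangements, 2 chiral); F trans, Cl cis; F cis, Cl trans; F trans, Cl trans.

6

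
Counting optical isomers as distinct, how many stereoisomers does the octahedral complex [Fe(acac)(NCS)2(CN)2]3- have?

In an octahedral complex each vertex has one trans partner and four cis neighbours.
Each acac is bidentate and must span two cis positions.
Working through the distinct placements yields 3 geometric isomers: NCS cis, CN trans; NCS cis, CN cis (chiral); NCS trans, CN cis.
One of these lacks any improper symmetry element and so occurs as an enantiomeric pair, giving 3 + 1 = 4 stereoisomers in total.

4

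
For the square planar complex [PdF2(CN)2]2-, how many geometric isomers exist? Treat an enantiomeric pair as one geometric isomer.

2

In a square planar complex each vertex has one trans partner and two cis neighbours.
Working through the distinct placements yields 2 geometric isomers: F cis; F trans.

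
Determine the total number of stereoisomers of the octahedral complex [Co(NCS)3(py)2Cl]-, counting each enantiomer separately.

There are 3 geometric isomers: NCS mer, py trans; NCS fac, py cis; NCS mer, py cis.
Each arrangement has an internal mirror plane or centre of symmetry, so none is chiral.

3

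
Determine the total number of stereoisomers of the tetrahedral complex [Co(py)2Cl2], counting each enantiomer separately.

1

In a tetrahedral complex all four positions are equivalent and every pair of ligands is adjacent — there is no cis/trans distinction.
Only one geometric arrangement is possible.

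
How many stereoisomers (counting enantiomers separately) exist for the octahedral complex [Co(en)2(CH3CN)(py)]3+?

3

The six octahedral sites form three mutually perpendicular trans pairs.
Each en is bidentate and must span two cis positions.
Systematic placement gives 2 geometric isomers: CH3CN and py mutually cis (chiral); CH3CN and py mutually trans.
One of these lacks any improper symmetry element and so occurs as an enantiomeric pair, giving 2 + 1 = 3 stereoisomers in total.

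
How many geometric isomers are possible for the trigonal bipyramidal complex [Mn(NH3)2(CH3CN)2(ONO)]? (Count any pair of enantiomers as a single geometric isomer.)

5

Systematic enumeration (placing each ligand type in turn and discarding arrangements equivalent by rotation or reflection) gives 5 geometric isomers.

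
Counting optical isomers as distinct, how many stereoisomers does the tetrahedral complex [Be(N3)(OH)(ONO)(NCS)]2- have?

In a tetrahedral complex all four positions are equivalent and every pair of ligands is adjacent — there is no cis/trans distinction.
Only one geometric arrangement is possible; it has no improper symmetry element, so it exists as a pair of enantiomers (2 stereoisomers).

2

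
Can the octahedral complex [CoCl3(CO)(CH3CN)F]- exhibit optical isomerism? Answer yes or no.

Working through the distinct placements yields 4 geometric isomers: Cl mer (3 arrangements); Cl fac (chiral).
One of these lacks any improper symmetry element and so occurs as an enantiomeric pair, giving 4 + 1 = 5 stereoisomers in total.

yes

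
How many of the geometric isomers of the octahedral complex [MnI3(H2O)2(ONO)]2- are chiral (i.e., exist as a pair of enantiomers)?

The six octahedral sites form three mutually perpendicular trans pairs.
There are 3 geometric isomers: I mer, H2O trans; I fac, H2O cis; I mer, H2O cis.
Each arrangement has an internal mirror plane or centre of symmetry, so none is chiral.

0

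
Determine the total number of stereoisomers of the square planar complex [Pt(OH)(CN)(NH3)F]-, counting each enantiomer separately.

3

A square has two trans pairs of vertices; adjacent vertices are cis.
There are 3 geometric isomers: (CN/NH3 trans, F/OH trans); (CN/OH trans, F/NH3 trans); (CN/F trans, NH3/OH trans).
Each arrangement has an internal mirror plane or centre of symmetry, so none is chiral.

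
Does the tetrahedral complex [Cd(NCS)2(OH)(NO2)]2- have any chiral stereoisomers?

no

All four vertices of a tetrahedron are equivalent and mutually adjacent, so cis/trans isomerism cannot arise.
Only one geometric arrangement is possible.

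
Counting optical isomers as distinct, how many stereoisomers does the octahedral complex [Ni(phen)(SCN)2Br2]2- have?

Each phen is bidentate and must span two cis positions.
Working through the distinct placements yields 3 geometric isomers: SCN cis, Br trans; SCN cis, Br cis (chiral); SCN trans, Br cis.
One of these lacks any improper symmetry element and so occurs as an enantiomeric pair, giving 3 + 1 = 4 stereoisomers in total.

4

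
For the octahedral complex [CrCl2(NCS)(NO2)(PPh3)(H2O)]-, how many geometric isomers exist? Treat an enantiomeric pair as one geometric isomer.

9

An octahedron has six vertices in three trans pairs; every non-trans pair is cis.
Systematic enumeration (placing each ligand type in turn and discarding arrangements equivalent by rotation or reflection) gives 9 geometric isomers.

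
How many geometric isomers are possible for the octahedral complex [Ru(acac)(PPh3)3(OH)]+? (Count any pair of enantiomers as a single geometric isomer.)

2

Each acac is bidentate and must span two cis positions.
Working through the distinct placements yields 2 geometric isomers: PPh3 fac; PPh3 mer.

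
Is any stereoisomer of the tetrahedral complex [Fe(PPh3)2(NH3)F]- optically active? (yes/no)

In a tetrahedral complex all four positions are equivalent and every pair of ligands is adjacent — there is no cis/trans distinction.
Only one geometric arrangement is possible.

no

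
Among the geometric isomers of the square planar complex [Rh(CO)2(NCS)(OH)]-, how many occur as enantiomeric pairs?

There are 2 geometric isomers: CO cis; CO trans.
Each arrangement has an internal mirror plane or centre of symmetry, so none is chiral.

0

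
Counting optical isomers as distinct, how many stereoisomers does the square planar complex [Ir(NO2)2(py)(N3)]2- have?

2

A square has two trans pairs of vertices; adjacent vertices are cis.
The distinct arrangements are (2 in all): NO2 cis; NO2 trans.
Each arrangement has an internal mirror plane or centre of symmetry, so none is chiral.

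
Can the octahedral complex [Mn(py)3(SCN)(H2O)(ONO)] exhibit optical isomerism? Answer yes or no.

yes

An octahedron has six vertices in three trans pairs; every non-trans pair is cis.
Working through the distinct placements yields 4 geometric isomers: py mer (3 arrangements); py fac (chiral).
One of these lacks any improper symmetry element and so occurs as an enantiomeric pair, giving 4 + 1 = 5 stereoisomers in total.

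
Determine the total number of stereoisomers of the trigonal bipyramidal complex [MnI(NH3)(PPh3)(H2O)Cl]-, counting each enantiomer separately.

Systematic enumeration (placing each ligand type in turn and discarding arrangements equivalent by rotation or reflection) gives 10 geometric isomers.
Of these, 10 lack any improper symmetry element and so occur as enantiomeric pairs, giving 10 + 10 = 20 stereoisomers in total.

20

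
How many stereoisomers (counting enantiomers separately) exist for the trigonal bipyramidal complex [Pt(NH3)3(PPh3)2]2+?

3

The distinct arrangements are (3 in all): PPh3 both equatorial; PPh3 one axial, one equatorial; PPh3 both axial.
Each arrangement has an internal mirror plane or centre of symmetry, so none is chiral.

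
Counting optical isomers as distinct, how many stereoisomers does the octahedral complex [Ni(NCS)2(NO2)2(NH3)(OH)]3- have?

An octahedron has six vertices in three trans pairs; every non-trans pair is cis.
Systematic placement gives 6 geometric isomers: NCS trans, NO2 cis; NCS trans, NO2 trans; NCS cis, NO2 cis (3 arrangements, 2 chiral); NCS cis, NO2 trans.
Of these, 2 lack any improper symmetry element and so occur as enantiomeric pairs, giving 6 + 2 = 8 stereoisomers in total.

8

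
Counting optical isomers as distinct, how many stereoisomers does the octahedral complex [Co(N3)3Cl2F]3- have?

An octahedron has six vertices in three trans pairs; every non-trans pair is cis.
Working through the distinct placements yields 3 geometric isomers: N3 mer, Cl trans; N3 mer, Cl cis; N3 fac, Cl cis.
Each arrangement has an internal mirror plane or centre of symmetry, so none is chiral.

3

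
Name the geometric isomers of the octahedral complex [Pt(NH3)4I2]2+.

cis and trans

In an octahedral complex each vertex has one trans partner and four cis neighbours.
Systematic placement gives 2 geometric isomers: I trans; I cis.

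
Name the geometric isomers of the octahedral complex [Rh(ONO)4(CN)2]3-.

In an octahedral complex each vertex has one trans partner and four cis neighbours.
Working through the distinct placements yields 2 geometric isomers: CN trans; CN cis.

cis and trans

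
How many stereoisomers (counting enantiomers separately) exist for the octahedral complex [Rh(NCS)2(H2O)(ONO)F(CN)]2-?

Systematic enumeration (placing each ligand type in turn and discarding arrangements equivalent by rotation or reflection) gives 9 geometric isomers.
Of these, 6 lack any improper symmetry element and so occur as enantiomeric pairs, giving 9 + 6 = 15 stereoisomers in total.

15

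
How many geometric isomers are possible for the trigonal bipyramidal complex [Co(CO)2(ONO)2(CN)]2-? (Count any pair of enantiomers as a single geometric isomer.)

5

In a trigonal bipyramid the two axial positions differ from the three equatorial ones.
Exhaustive case analysis gives 5 geometric isomers.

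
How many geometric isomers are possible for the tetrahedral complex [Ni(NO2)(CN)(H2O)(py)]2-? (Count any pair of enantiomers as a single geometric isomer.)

1

All four vertices of a tetrahedron are equivalent and mutually adjacent, so cis/trans isomerism cannot arise.
Only one geometric arrangement is possible; it has no improper symmetry element, so it exists as a pair of enantiomers (2 stereoisomers).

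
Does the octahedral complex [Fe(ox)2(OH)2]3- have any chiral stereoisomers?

In an octahedral complex each vertex has one trans partner and four cis neighbours.
Each ox is bidentate and must span two cis positions.
The distinct arrangements are (2 in all): OH trans; OH cis (chiral).
One of these lacks any improper symmetry element and so occurs as an enantiomeric pair, giving 2 + 1 = 3 stereoisomers in total.

yes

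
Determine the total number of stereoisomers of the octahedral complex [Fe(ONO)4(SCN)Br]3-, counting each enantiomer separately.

The six octahedral sites form three mutually perpendicular trans pairs.
Working through the distinct placements yields 2 geometric isomers: SCN and Br mutually cis; SCN and Br mutually trans.
Each arrangement has an internal mirror plane or centre of symmetry, so none is chiral.

2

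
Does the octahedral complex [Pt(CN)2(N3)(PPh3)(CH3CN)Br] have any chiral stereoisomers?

yes

An octahedron has six vertices in three trans pairs; every non-trans pair is cis.
Systematic enumeration (placing each ligand type in turn and discarding arrangements equivalent by rotation or reflection) gives 9 geometric isomers.
Of these, 6 lack any improper symmetry element and so occur as enantiomeric pairs, giving 9 + 6 = 15 stereoisomers in total.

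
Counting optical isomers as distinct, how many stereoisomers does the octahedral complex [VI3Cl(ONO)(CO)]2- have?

Systematic placement gives 4 geometric isomers: I mer (3 arrangements); I fac (chiral).
One of these lacks any improper symmetry element and so occurs as an enantiomeric pair, giving 4 + 1 = 5 stereoisomers in total.

5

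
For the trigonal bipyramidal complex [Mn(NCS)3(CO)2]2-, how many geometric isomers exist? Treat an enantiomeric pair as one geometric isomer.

In a trigonal bipyramid the two axial positions differ from the three equatorial ones.
Working through the distinct placements yields 3 geometric isomers: CO both axial; CO one axial, one equatorial; CO both equatorial.

3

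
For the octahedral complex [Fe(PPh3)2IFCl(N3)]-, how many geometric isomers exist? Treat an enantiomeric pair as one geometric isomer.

In an octahedral complex each vertex has one trans partner and four cis neighbours.
Exhaustive case analysis gives 9 geometric isomers.

9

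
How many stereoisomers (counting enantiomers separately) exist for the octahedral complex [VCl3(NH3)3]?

2

The six octahedral sites form three mutually perpendicular trans pairs.
There are 2 geometric isomers: Cl mer; Cl fac.
Each arrangement has an internal mirror plane or centre of symmetry, so none is chiral.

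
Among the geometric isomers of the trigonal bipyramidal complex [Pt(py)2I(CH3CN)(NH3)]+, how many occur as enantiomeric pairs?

Placing the ligands in turn and identifying arrangements related by rotation or reflection leaves 7 distinct geometric isomers.
Of these, 3 lack any improper symmetry element and so occur as enantiomeric pairs, giving 7 + 3 = 10 stereoisomers in total.

3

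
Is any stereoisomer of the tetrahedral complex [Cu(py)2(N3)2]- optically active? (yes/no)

All four vertices of a tetrahedron are equivalent and mutually adjacent, so cis/trans isomerism cannot arise.
Only one geometric arrangement is possible.

no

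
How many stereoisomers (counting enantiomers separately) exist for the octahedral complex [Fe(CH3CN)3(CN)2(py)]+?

There are 3 geometric isomers: CH3CN mer, CN cis; CH3CN mer, CN trans; CH3CN fac, CN cis.
Each arrangement has an internal mirror plane or centre of symmetry, so none is chiral.

3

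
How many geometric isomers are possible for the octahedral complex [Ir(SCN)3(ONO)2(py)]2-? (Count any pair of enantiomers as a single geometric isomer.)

3

An octahedron has six vertices in three trans pairs; every non-trans pair is cis.
The distinct arrangements are (3 in all): SCN mer, ONO trans; SCN fac, ONO cis; SCN mer, ONO cis.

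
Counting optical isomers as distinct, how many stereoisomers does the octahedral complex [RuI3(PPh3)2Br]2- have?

3

An octahedron has six vertices in three trans pairs; every non-trans pair is cis.
Systematic placement gives 3 geometric isomers: I mer, PPh3 trans; I fac, PPh3 cis; I mer, PPh3 cis.
Each arrangement has an internal mirror plane or centre of symmetry, so none is chiral.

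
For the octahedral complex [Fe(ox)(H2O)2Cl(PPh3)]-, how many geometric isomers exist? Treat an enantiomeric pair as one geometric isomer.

In an octahedral complex each vertex has one trans partner and four cis neighbours.
Each ox is bidentate and must span two cis positions.
The distinct arrangements are (4 in all): H2O cis (3 arrangements, 2 chiral); H2O trans.

4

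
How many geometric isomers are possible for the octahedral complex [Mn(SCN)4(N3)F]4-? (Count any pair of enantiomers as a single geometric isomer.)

2

The six octahedral sites form three mutually perpendicular trans pairs.
There are 2 geometric isomers: N3 and F mutually trans; N3 and F mutually cis.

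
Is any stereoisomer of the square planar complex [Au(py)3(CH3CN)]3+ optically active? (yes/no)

no

In a square planar complex each vertex has one trans partner and two cis neighbours.
Only one geometric arrangement is possible.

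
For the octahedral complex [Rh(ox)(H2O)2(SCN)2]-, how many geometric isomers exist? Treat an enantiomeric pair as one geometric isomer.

The six octahedral sites form three mutually perpendicular trans pairs.
Each ox is bidentate and must span two cis positions.
There are 3 geometric isomers: H2O trans, SCN cis; H2O cis, SCN cis (chiral); H2O cis, SCN trans.

3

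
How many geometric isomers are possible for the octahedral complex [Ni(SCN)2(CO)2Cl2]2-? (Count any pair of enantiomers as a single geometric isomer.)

5

The six octahedral sites form three mutually perpendicular trans pairs.
The distinct arrangements are (5 in all): SCN trans, CO trans, Cl trans; SCN cis, CO trans, Cl cis; SCN trans, CO cis, Cl cis; SCN cis, CO cis, Cl cis (chiral); SCN cis, CO cis, Cl trans.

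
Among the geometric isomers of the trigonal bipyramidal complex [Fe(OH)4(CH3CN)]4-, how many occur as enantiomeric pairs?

0

A trigonal bipyramid has two axial and three equatorial sites, which are chemically inequivalent.
The distinct arrangements are (2 in all): CH3CN axial; CH3CN equatorial.
Each arrangement has an internal mirror plane or centre of symmetry, so none is chiral.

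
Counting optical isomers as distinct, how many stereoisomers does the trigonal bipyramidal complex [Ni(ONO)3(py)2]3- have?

3

Working through the distinct placements yields 3 geometric isomers: py both equatorial; py one axial, one equatorial; py both axial.
Each arrangement has an internal mirror plane or centre of symmetry, so none is chiral.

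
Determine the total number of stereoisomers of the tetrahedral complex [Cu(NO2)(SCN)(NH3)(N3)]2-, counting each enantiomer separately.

2

Only one geometric arrangement is possible; it has no improper symmetry element, so it exists as a pair of enantiomers (2 stereoisomers).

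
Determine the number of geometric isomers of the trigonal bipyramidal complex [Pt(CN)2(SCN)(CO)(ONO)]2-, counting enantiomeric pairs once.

7

In a trigonal bipyramid the two axial positions differ from the three equatorial ones.
Exhaustive case analysis gives 7 geometric isomers.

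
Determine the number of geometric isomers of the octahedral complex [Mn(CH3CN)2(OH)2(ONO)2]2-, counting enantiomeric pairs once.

In an octahedral complex each vertex has one trans partner and four cis neighbours.
The distinct arrangements are (5 in all): CH3CN trans, OH trans, ONO trans; CH3CN trans, OH cis, ONO cis; CH3CN cis, OH cis, ONO trans; CH3CN cis, OH cis, ONO cis (chiral); CH3CN cis, OH trans, ONO cis.

5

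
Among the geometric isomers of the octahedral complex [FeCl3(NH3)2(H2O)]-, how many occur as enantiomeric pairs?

0

An octahedron has six vertices in three trans pairs; every non-trans pair is cis.
There are 3 geometric isomers: Cl mer, NH3 trans; Cl mer, NH3 cis; Cl fac, NH3 cis.
Each arrangement has an internal mirror plane or centre of symmetry, so none is chiral.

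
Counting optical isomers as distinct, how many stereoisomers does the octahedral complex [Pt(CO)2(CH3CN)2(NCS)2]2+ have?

6

An octahedron has six vertices in three trans pairs; every non-trans pair is cis.
Systematic placement gives 5 geometric isomers: CO trans, CH3CN trans, NCS trans; CO cis, CH3CN trans, NCS cis; CO cis, CH3CN cis, NCS trans; CO cis, CH3CN cis, NCS cis (chiral); CO trans, CH3CN cis, NCS cis.
One of these lacks any improper symmetry element and so occurs as an enantiomeric pair, giving 5 + 1 = 6 stereoisomers in total.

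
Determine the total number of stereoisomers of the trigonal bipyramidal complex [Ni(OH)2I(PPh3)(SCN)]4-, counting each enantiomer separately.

10

Placing the ligands in turn and identifying arrangements related by rotation or reflection leaves 7 distinct geometric isomers.
Of these, 3 lack any improper symmetry element and so occur as enantiomeric pairs, giving 7 + 3 = 10 stereoisomers in total.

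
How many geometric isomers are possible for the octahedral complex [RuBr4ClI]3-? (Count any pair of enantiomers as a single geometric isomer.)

2

In an octahedral complex each vertex has one trans partner and four cis neighbours.
The distinct arrangements are (2 in all): Cl and I mutually trans; Cl and I mutually cis.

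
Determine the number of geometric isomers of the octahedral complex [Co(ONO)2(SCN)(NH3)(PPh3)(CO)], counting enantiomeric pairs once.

9

An octahedron has six vertices in three trans pairs; every non-trans pair is cis.
Systematic enumeration (placing each ligand type in turn and discarding arrangements equivalent by rotation or reflection) gives 9 geometric isomers.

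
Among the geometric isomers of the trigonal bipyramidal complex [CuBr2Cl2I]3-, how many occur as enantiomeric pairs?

1

In a trigonal bipyramid the two axial positions differ from the three equatorial ones.
Placing the ligands in turn and identifying arrangements related by rotation or reflection leaves 5 distinct geometric isomers.
One of these lacks any improper symmetry element and so occurs as an enantiomeric pair, giving 5 + 1 = 6 stereoisomers in total.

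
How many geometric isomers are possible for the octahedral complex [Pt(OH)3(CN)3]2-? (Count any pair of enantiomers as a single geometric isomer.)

Systematic placement gives 2 geometric isomers: OH mer; OH fac.

2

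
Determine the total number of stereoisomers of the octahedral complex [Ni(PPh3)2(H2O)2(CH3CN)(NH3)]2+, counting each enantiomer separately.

An octahedron has six vertices in three trans pairs; every non-trans pair is cis.
The distinct arrangements are (6 in all): PPh3 trans, H2O cis; PPh3 cis, H2O cis (3 arrangements, 2 chiral); PPh3 trans, H2O trans; PPh3 cis, H2O trans.
Of these, 2 lack any improper symmetry element and so occur as enantiomeric pairs, giving 6 + 2 = 8 stereoisomers in total.

8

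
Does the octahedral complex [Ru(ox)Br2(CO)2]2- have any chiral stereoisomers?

yes

An octahedron has six vertices in three trans pairs; every non-trans pair is cis.
Each ox is bidentate and must span two cis positions.
The distinct arrangements are (3 in all): Br trans, CO cis; Br cis, CO cis (chiral); Br cis, CO trans.
One of these lacks any improper symmetry element and so occurs as an enantiomeric pair, giving 3 + 1 = 4 stereoisomers in total.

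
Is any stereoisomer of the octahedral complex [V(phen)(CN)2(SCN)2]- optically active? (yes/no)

yes

In an octahedral complex each vertex has one trans partner and four cis neighbours.
Each phen is bidentate and must span two cis positions.
Working through the distinct placements yields 3 geometric isomers: CN trans, SCN cis; CN cis, SCN cis (chiral); CN cis, SCN trans.
One of these lacks any improper symmetry element and so occurs as an enantiomeric pair, giving 3 + 1 = 4 stereoisomers in total.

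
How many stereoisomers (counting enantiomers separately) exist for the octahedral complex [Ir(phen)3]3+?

The six octahedral sites form three mutually perpendicular trans pairs.
Each phen is bidentate and must span two cis positions.
Only one geometric arrangement is possible; it has no improper symmetry element, so it exists as a pair of enantiomers (2 stereoisomers).

2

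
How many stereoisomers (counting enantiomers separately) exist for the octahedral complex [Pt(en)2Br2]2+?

3

Each en is bidentate and must span two cis positions.
Working through the distinct placements yields 2 geometric isomers: Br trans; Br cis (chiral).
One of these lacks any improper symmetry element and so occurs as an enantiomeric pair, giving 2 + 1 = 3 stereoisomers in total.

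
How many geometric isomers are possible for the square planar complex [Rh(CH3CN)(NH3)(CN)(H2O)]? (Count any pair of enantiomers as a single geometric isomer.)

3

A square has two trans pairs of vertices; adjacent vertices are cis.
Systematic placement gives 3 geometric isomers: (CH3CN/H2O trans, CN/NH3 trans); (CH3CN/NH3 trans, CN/H2O trans); (CH3CN/CN trans, H2O/NH3 trans).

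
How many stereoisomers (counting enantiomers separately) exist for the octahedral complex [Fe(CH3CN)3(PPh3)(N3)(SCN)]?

An octahedron has six vertices in three trans pairs; every non-trans pair is cis.
There are 4 geometric isomers: CH3CN mer (3 arrangements); CH3CN fac (chiral).
One of these lacks any improper symmetry element and so occurs as an enantiomeric pair, giving 4 + 1 = 5 stereoisomers in total.

5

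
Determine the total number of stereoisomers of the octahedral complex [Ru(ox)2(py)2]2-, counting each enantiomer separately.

3

The six octahedral sites form three mutually perpendicular trans pairs.
Each ox is bidentate and must span two cis positions.
The distinct arrangements are (2 in all): py trans; py cis (chiral).
One of these lacks any improper symmetry element and so occurs as an enantiomeric pair, giving 2 + 1 = 3 stereoisomers in total.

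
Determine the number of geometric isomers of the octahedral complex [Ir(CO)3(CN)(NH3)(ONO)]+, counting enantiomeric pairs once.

4

In an octahedral complex each vertex has one trans partner and four cis neighbours.
Systematic placement gives 4 geometric isomers: CO mer (3 arrangements); CO fac (chiral).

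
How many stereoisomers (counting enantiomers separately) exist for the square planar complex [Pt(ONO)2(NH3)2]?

2

In a square planar complex each vertex has one trans partner and two cis neighbours.
Systematic placement gives 2 geometric isomers: ONO cis; ONO trans.
Each arrangement has an internal mirror plane or centre of symmetry, so none is chiral.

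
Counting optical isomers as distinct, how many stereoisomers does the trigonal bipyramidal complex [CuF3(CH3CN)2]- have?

3

A trigonal bipyramid has two axial and three equatorial sites, which are chemically inequivalent.
Systematic placement gives 3 geometric isomers: CH3CN both axial; CH3CN one axial, one equatorial; CH3CN both equatorial.
Each arrangement has an internal mirror plane or centre of symmetry, so none is chiral.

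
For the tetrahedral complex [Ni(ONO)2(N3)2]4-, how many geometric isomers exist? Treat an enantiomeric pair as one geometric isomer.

All four vertices of a tetrahedron are equivalent and mutually adjacent, so cis/trans isomerism cannot arise.
Only one geometric arrangement is possible.

1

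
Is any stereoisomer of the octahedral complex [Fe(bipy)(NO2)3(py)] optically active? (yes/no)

no

An octahedron has six vertices in three trans pairs; every non-trans pair is cis.
Each bipy is bidentate and must span two cis positions.
The distinct arrangements are (2 in all): NO2 mer; NO2 fac.
Each arrangement has an internal mirror plane or centre of symmetry, so none is chiral.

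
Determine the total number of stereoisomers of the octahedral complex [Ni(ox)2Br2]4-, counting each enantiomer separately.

3

In an octahedral complex each vertex has one trans partner and four cis neighbours.
Each ox is bidentate and must span two cis positions.
Systematic placement gives 2 geometric isomers: Br trans; Br cis (chiral).
One of these lacks any improper symmetry element and so occurs as an enantiomeric pair, giving 2 + 1 = 3 stereoisomers in total.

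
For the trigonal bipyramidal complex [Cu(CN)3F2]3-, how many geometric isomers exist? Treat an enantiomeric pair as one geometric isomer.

3

A trigonal bipyramid has two axial and three equatorial sites, which are chemically inequivalent.
The distinct arrangements are (3 in all): F both equatorial; F one axial, one equatorial; F both axial.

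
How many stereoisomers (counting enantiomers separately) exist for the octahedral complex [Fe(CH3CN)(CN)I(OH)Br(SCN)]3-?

The six octahedral sites form three mutually perpendicular trans pairs.
Placing the ligands in turn and identifying arrangements related by rotation or reflection leaves 15 distinct geometric isomers.
Of these, 15 lack any improper symmetry element and so occur as enantiomeric pairs, giving 15 + 15 = 30 stereoisomers in total.

30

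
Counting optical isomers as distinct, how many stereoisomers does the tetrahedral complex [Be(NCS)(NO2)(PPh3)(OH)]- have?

Only one geometric arrangement is possible; it has no improper symmetry element, so it exists as a pair of enantiomers (2 stereoisomers).

2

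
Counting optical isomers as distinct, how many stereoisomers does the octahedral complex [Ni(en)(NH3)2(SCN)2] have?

4

The six octahedral sites form three mutually perpendicular trans pairs.
Each en is bidentate and must span two cis positions.
Systematic placement gives 3 geometric isomers: NH3 trans, SCN cis; NH3 cis, SCN cis (chiral); NH3 cis, SCN trans.
One of these lacks any improper symmetry element and so occurs as an enantiomeric pair, giving 3 + 1 = 4 stereoisomers in total.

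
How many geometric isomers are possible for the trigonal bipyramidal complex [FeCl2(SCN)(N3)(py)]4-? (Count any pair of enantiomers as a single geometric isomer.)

Systematic enumeration (placing each ligand type in turn and discarding arrangements equivalent by rotation or reflection) gives 7 geometric isomers.

7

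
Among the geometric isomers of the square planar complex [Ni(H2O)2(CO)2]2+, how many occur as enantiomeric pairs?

Working through the distinct placements yields 2 geometric isomers: H2O cis; H2O trans.
Each arrangement has an internal mirror plane or centre of symmetry, so none is chiral.

0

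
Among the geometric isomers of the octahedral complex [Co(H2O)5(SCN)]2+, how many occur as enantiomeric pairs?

Only one geometric arrangement is possible.

0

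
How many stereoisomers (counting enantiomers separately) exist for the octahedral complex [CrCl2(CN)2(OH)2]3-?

Systematic placement gives 5 geometric isomers: Cl trans, CN trans, OH trans; Cl cis, CN trans, OH cis; Cl cis, CN cis, OH trans; Cl cis, CN cis, OH cis (chiral); Cl trans, CN cis, OH cis.
One of these lacks any improper symmetry element and so occurs as an enantiomeric pair, giving 5 + 1 = 6 stereoisomers in total.

6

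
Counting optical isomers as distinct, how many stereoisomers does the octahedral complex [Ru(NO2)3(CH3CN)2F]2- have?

Working through the distinct placements yields 3 geometric isomers: NO2 mer, CH3CN trans; NO2 mer, CH3CN cis; NO2 fac, CH3CN cis.
Each arrangement has an internal mirror plane or centre of symmetry, so none is chiral.

3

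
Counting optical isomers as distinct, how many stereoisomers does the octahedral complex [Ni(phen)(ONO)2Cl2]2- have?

Each phen is bidentate and must span two cis positions.
There are 3 geometric isomers: ONO cis, Cl trans; ONO cis, Cl cis (chiral); ONO trans, Cl cis.
One of these lacks any improper symmetry element and so occurs as an enantiomeric pair, giving 3 + 1 = 4 stereoisomers in total.

4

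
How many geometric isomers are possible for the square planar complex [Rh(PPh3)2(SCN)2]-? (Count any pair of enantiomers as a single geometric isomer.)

A square has two trans pairs of vertices; adjacent vertices are cis.
There are 2 geometric isomers: PPh3 cis; PPh3 trans.

2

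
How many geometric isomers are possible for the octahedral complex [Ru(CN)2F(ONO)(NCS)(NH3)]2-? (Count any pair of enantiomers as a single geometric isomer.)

In an octahedral complex each vertex has one trans partner and four cis neighbours.
Placing the ligands in turn and identifying arrangements related by rotation or reflection leaves 9 distinct geometric isomers.

9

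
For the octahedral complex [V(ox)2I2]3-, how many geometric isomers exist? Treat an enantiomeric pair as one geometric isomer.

2

The six octahedral sites form three mutually perpendicular trans pairs.
Each ox is bidentate and must span two cis positions.
Working through the distinct placements yields 2 geometric isomers: I trans; I cis (chiral).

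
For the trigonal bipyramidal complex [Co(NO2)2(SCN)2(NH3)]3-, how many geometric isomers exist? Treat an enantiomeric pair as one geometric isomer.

5

Systematic enumeration (placing each ligand type in turn and discarding arrangements equivalent by rotation or reflection) gives 5 geometric isomers.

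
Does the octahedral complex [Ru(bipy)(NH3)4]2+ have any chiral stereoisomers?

In an octahedral complex each vertex has one trans partner and four cis neighbours.
Each bipy is bidentate and must span two cis positions.
Only one geometric arrangement is possible.

no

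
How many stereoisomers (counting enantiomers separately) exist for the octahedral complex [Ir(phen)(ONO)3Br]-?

In an octahedral complex each vertex has one trans partner and four cis neighbours.
Each phen is bidentate and must span two cis positions.
There are 2 geometric isomers: ONO fac; ONO mer.
Each arrangement has an internal mirror plane or centre of symmetry, so none is chiral.

2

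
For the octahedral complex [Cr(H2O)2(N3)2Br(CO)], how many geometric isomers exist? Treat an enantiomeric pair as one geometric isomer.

6

The six octahedral sites form three mutually perpendicular trans pairs.
Working through the distinct placements yields 6 geometric isomers: H2O trans, N3 trans; H2O cis, N3 cis (3 arrangements, 2 chiral); H2O cis, N3 trans; H2O trans, N3 cis.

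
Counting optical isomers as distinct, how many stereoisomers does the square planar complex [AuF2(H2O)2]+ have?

Working through the distinct placements yields 2 geometric isomers: F cis; F trans.
Each arrangement has an internal mirror plane or centre of symmetry, so none is chiral.

2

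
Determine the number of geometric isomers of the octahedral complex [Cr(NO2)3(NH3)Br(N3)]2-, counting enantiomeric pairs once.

4

The six octahedral sites form three mutually perpendicular trans pairs.
Systematic placement gives 4 geometric isomers: NO2 mer (3 arrangements); NO2 fac (chiral).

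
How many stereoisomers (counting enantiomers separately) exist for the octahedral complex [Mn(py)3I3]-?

The six octahedral sites form three mutually perpendicular trans pairs.
There are 2 geometric isomers: py mer; py fac.
Each arrangement has an internal mirror plane or centre of symmetry, so none is chiral.

2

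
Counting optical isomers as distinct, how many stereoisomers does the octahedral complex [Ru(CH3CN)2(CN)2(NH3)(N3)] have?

Working through the distinct placements yields 6 geometric isomers: CH3CN trans, CN trans; CH3CN trans, CN cis; CH3CN cis, CN cis (3 arrangements, 2 chiral); CH3CN cis, CN trans.
Of these, 2 lack any improper symmetry element and so occur as enantiomeric pairs, giving 6 + 2 = 8 stereoisomers in total.

8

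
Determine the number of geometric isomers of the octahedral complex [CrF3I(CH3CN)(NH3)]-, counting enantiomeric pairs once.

In an octahedral complex each vertex has one trans partner and four cis neighbours.
There are 4 geometric isomers: F mer (3 arrangements); F fac (chiral).

4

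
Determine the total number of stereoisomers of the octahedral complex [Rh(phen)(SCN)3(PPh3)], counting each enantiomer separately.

The six octahedral sites form three mutually perpendicular trans pairs.
Each phen is bidentate and must span two cis positions.
There are 2 geometric isomers: SCN fac; SCN mer.
Each arrangement has an internal mirror plane or centre of symmetry, so none is chiral.

2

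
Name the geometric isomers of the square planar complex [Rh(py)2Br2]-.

cis and trans

A square has two trans pairs of vertices; adjacent vertices are cis.
Systematic placement gives 2 geometric isomers: py cis; py trans.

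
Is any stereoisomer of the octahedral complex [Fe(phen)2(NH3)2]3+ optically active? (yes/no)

yes

An octahedron has six vertices in three trans pairs; every non-trans pair is cis.
Each phen is bidentate and must span two cis positions.
There are 2 geometric isomers: NH3 trans; NH3 cis (chiral).
One of these lacks any improper symmetry element and so occurs as an enantiomeric pair, giving 2 + 1 = 3 stereoisomers in total.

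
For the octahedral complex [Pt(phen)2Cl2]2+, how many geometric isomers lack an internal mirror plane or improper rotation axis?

1

An octahedron has six vertices in three trans pairs; every non-trans pair is cis.
Each phen is bidentate and must span two cis positions.
Systematic placement gives 2 geometric isomers: Cl trans; Cl cis (chiral).
One of these lacks any improper symmetry element and so occurs as an enantiomeric pair, giving 2 + 1 = 3 stereoisomers in total.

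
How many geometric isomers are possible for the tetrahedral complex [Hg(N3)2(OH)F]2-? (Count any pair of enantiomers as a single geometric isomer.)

1

In a tetrahedral complex all four positions are equivalent and every pair of ligands is adjacent — there is no cis/trans distinction.
Only one geometric arrangement is possible.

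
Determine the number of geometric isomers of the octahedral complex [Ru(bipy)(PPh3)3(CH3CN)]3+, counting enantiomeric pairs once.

Each bipy is bidentate and must span two cis positions.
There are 2 geometric isomers: PPh3 fac; PPh3 mer.

2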